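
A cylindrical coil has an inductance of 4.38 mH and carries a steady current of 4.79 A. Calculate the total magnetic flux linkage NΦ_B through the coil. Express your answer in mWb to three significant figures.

From L = NΦ_B/I, the flux linkage is NΦ_B = LI.
NΦ_B = (4.380×10^-3 H)(4.79 A) = 2.098×10^-2 Wb.

NΦ_B ≈ 21.0 mWb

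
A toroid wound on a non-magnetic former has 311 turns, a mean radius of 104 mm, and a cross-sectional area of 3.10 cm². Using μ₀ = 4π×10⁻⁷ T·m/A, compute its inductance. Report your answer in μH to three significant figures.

L ≈ 57.7 μH

For a thin toroid, L = μ₀N²A/(2πR).
L = (4π×10⁻⁷)(311)²(3.100×10^-4) / (2π×0.104 m) = 5.766×10^-5 H.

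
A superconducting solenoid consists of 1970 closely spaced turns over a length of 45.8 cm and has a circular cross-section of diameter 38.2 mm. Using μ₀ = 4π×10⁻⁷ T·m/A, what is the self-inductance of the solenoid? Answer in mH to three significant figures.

A = π(d/2)² = π(1.910×10^-2 m)² = 1.146×10^-3 m².
For a long solenoid, L = μ₀N²A/ℓ.
L = (4π×10⁻⁷)(1970)²(1.146×10^-3)/(0.458 m) = 1.220×10^-2 H.

L ≈ 12.2 mH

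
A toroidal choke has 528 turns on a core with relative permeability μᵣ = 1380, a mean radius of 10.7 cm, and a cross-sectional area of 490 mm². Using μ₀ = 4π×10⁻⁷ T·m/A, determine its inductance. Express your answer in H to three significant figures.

L ≈ 0.352 H

For a thin toroid, L = μ₀μᵣN²A/(2πR).
L = (4π×10⁻⁷)(1380)(528)²(4.900×10^-4) / (2π×0.107 m) = 0.3524 H.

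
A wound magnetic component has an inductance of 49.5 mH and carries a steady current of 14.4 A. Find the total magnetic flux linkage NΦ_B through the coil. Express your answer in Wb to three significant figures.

From L = NΦ_B/I, the flux linkage is NΦ_B = LI.
NΦ_B = (4.950×10^-2 H)(14.4 A) = 0.7128 Wb.

NΦ_B ≈ 0.713 Wb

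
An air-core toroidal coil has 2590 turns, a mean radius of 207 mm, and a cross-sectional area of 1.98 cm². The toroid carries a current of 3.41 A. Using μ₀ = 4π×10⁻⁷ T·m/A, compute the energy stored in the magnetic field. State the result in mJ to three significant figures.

L = μ₀N²A/(2πR) = (4π×10⁻⁷)(2590)²(1.980×10^-4)/(2π×0.207) = 1.283×10^-3 H.
U = ½LI² = ½(1.283×10^-3)(3.41)² = 7.461×10^-3 J.

U ≈ 7.46 mJ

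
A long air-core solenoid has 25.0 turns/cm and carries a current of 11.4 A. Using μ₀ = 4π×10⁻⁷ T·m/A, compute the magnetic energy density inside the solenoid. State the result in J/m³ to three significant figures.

B = μ₀nI = (4π×10⁻⁷)(2.500×10^3)(11.4) = 3.581×10^-2 T.
u = B²/(2μ₀) = (3.581×10^-2)²/(2×4π×10⁻⁷) = 510.4 J/m³.

u ≈ 510 J/m³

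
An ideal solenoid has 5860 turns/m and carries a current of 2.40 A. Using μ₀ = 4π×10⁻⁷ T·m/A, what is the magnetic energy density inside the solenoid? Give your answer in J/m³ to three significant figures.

u ≈ 124 J/m³

B = μ₀nI = (4π×10⁻⁷)(5.860×10^3)(2.40) = 1.767×10^-2 T.
u = B²/(2μ₀) = (1.767×10^-2)²/(2×4π×10⁻⁷) = 124.3 J/m³.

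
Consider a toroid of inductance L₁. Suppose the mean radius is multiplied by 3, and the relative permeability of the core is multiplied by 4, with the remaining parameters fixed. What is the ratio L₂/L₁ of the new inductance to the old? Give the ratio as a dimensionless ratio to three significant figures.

L₂/L₁ = 1.33

For a toroid, L ∝ μᵣN²A/R.
L₂/L₁ = (3)^-1 × (4) = 1.33.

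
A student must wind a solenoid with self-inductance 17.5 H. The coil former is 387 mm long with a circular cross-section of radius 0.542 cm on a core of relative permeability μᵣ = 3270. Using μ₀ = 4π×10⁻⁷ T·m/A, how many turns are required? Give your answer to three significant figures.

N ≈ 4230 turns

A = πr² = π(5.420×10^-3 m)² = 9.229×10^-5 m².
From L = μ₀μᵣN²A/ℓ, N = √(Lℓ / (μ₀μᵣA)).
N = √[(17.5)(0.387) / ((4π×10⁻⁷)(3270)×9.229×10^-5)] = √(1.786×10^7) ≈ 4225.9.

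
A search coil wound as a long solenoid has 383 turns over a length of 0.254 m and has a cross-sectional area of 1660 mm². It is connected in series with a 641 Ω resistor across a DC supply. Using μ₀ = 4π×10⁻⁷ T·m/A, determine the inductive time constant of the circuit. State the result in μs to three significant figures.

τ ≈ 1.88 μs

A = 1660 mm² = 1.660×10^-3 m².
L = μ₀N²A/ℓ = (4π×10⁻⁷)(383)²(1.660×10^-3)/(0.254) = 1.2047×10^-3 H.
τ = L/R = (1.2047×10^-3)/(641) = 1.879×10^-6 s.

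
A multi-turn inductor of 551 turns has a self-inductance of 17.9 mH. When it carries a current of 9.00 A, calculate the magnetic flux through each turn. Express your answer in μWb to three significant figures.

Φ_B ≈ 292 μWb

From L = NΦ_B/I, the flux per turn is Φ_B = LI/N.
Φ_B = (1.790×10^-2 H)(9.00 A)/551 = 2.924×10^-4 Wb.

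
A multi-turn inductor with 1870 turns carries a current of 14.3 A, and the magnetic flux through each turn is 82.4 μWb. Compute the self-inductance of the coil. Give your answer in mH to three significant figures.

L ≈ 10.8 mH

Self-inductance is defined by L = NΦ_B/I (flux linkage over current).
L = (1870)(8.240×10^-5 Wb)/(14.3 A) = 1.078×10^-2 H.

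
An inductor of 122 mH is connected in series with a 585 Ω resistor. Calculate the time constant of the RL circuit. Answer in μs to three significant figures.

τ = L/R = (0.122 H)/(585 Ω) = 2.085×10^-4 s.

τ ≈ 209 μs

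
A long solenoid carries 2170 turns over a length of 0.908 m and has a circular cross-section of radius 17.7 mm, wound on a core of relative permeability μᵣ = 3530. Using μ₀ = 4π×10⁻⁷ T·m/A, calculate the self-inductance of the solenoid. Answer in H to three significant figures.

L ≈ 22.6 H

A = πr² = π(1.770×10^-2 m)² = 9.842×10^-4 m².
For a long solenoid, L = μ₀μᵣN²A/ℓ.
L = (4π×10⁻⁷)(3530)(2170)²(9.842×10^-4)/(0.908 m) = 22.64 H.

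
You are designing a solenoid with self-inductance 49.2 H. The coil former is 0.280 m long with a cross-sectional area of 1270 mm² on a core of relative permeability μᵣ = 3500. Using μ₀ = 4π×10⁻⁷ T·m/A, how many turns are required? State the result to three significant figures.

N ≈ 1570 turns

A = 1270 mm² = 1.270×10^-3 m².
From L = μ₀μᵣN²A/ℓ, N = √(Lℓ / (μ₀μᵣA)).
N = √[(49.2)(0.28) / ((4π×10⁻⁷)(3500)×1.270×10^-3)] = √(2.466×10^6) ≈ 1570.4.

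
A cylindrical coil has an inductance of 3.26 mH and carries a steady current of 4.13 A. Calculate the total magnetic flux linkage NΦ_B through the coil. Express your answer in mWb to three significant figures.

NΦ_B ≈ 13.5 mWb

From L = NΦ_B/I, the flux linkage is NΦ_B = LI.
NΦ_B = (3.260×10^-3 H)(4.13 A) = 1.346×10^-2 Wb.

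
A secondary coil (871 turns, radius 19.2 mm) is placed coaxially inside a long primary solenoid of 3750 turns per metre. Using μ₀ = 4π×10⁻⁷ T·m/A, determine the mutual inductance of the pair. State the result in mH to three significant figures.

The outer solenoid produces a uniform field B₁ = μ₀n₁I₁ across the inner coil,
so the flux linkage is N₂Φ = N₂B₁A₂ = μ₀n₁N₂A₂·I₁, giving M = μ₀n₁N₂A₂.
A₂ = πr² = π(1.920×10^-2 m)² = 1.158×10^-3 m².
M = (4π×10⁻⁷)(3750)(871)(1.158×10^-3) = 4.753×10^-3 H.

M ≈ 4.75 mH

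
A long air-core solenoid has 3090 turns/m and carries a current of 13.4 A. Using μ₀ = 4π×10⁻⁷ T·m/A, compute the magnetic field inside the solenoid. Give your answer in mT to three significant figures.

Inside a long solenoid, B = μ₀nI.
B = (4π×10⁻⁷)(3.090×10^3 m⁻¹)(13.4 A) = 5.203×10^-2 T.

B ≈ 52.0 mT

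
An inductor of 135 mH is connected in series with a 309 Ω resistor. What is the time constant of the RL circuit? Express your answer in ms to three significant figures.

τ ≈ 0.437 ms

τ = L/R = (0.135 H)/(309 Ω) = 4.369×10^-4 s.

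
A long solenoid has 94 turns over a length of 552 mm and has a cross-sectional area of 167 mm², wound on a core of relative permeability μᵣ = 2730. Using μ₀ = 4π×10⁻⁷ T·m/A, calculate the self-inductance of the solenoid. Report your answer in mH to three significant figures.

L ≈ 9.17 mH

A = 167 mm² = 1.670×10^-4 m².
For a long solenoid, L = μ₀μᵣN²A/ℓ.
L = (4π×10⁻⁷)(2730)(94)²(1.670×10^-4)/(0.552 m) = 9.171×10^-3 H.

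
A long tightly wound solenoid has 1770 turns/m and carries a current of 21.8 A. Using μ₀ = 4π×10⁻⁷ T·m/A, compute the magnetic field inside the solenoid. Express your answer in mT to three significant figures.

Inside a long solenoid, B = μ₀nI.
B = (4π×10⁻⁷)(1.770×10^3 m⁻¹)(21.8 A) = 4.849×10^-2 T.

B ≈ 48.5 mT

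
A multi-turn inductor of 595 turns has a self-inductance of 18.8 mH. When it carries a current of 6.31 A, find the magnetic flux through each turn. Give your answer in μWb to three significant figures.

From L = NΦ_B/I, the flux per turn is Φ_B = LI/N.
Φ_B = (1.880×10^-2 H)(6.31 A)/595 = 1.994×10^-4 Wb.

Φ_B ≈ 199 μWb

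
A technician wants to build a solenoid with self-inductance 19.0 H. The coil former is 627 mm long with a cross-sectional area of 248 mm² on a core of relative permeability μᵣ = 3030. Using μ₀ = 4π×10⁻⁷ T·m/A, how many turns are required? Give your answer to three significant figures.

N ≈ 3550 turns

A = 248 mm² = 2.480×10^-4 m².
From L = μ₀μᵣN²A/ℓ, N = √(Lℓ / (μ₀μᵣA)).
N = √[(19)(0.627) / ((4π×10⁻⁷)(3030)×2.480×10^-4)] = √(1.262×10^7) ≈ 3551.9.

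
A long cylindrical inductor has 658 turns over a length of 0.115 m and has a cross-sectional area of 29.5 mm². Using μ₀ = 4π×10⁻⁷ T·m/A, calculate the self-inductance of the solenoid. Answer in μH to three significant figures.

L ≈ 140 μH

A = 29.5 mm² = 2.950×10^-5 m².
For a long solenoid, L = μ₀N²A/ℓ.
L = (4π×10⁻⁷)(658)²(2.950×10^-5)/(0.115 m) = 1.396×10^-4 H.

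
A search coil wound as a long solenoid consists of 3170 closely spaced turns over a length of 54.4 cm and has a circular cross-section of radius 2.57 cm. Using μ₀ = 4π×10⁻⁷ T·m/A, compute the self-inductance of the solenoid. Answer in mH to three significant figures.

A = πr² = π(2.570×10^-2 m)² = 2.07499×10^-3 m².
For a long solenoid, L = μ₀N²A/ℓ.
L = (4π×10⁻⁷)(3170)²(2.07499×10^-3)/(0.544 m) = 4.817×10^-2 H.

L ≈ 48.2 mH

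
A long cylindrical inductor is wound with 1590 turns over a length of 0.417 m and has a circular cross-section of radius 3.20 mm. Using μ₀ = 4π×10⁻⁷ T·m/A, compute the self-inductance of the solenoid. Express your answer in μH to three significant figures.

L ≈ 245 μH

A = πr² = π(3.200×10^-3 m)² = 3.217×10^-5 m².
For a long solenoid, L = μ₀N²A/ℓ.
L = (4π×10⁻⁷)(1590)²(3.217×10^-5)/(0.417 m) = 2.451×10^-4 H.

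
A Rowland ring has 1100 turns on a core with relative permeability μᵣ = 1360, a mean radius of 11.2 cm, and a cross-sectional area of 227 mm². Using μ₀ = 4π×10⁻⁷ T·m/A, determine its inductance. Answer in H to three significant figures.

L ≈ 0.667 H

For a thin toroid, L = μ₀μᵣN²A/(2πR).
L = (4π×10⁻⁷)(1360)(1100)²(2.270×10^-4) / (2π×0.112 m) = 0.6671 H.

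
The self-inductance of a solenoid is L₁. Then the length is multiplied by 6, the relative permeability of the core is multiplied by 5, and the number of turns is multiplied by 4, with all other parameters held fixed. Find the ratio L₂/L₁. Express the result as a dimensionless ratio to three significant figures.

For a solenoid, L ∝ μᵣN²A/ℓ.
L₂/L₁ = (6)^-1 × (5) × (4)^2 = 13.3.

L₂/L₁ = 13.3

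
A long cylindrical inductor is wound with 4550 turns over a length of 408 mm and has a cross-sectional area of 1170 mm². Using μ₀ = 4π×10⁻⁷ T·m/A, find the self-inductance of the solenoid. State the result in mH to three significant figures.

A = 1170 mm² = 1.170×10^-3 m².
For a long solenoid, L = μ₀N²A/ℓ.
L = (4π×10⁻⁷)(4550)²(1.170×10^-3)/(0.408 m) = 7.460×10^-2 H.

L ≈ 74.6 mH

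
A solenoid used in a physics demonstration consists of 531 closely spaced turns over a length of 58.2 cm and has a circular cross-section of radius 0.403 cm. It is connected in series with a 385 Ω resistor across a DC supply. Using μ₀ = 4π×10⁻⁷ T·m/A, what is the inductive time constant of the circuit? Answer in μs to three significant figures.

A = πr² = π(4.030×10^-3 m)² = 5.102×10^-5 m².
L = μ₀N²A/ℓ = (4π×10⁻⁷)(531)²(5.102×10^-5)/(0.582) = 3.106×10^-5 H.
τ = L/R = (3.106×10^-5)/(385) = 8.068×10^-8 s.

τ ≈ 0.0807 μs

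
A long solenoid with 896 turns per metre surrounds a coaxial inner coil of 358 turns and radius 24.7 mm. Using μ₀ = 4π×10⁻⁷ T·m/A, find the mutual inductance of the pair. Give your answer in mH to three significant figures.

The outer solenoid produces a uniform field B₁ = μ₀n₁I₁ across the inner coil,
so the flux linkage is N₂Φ = N₂B₁A₂ = μ₀n₁N₂A₂·I₁, giving M = μ₀n₁N₂A₂.
A₂ = πr² = π(2.470×10^-2 m)² = 1.917×10^-3 m².
M = (4π×10⁻⁷)(896)(358)(1.917×10^-3) = 7.726×10^-4 H.

M ≈ 0.773 mH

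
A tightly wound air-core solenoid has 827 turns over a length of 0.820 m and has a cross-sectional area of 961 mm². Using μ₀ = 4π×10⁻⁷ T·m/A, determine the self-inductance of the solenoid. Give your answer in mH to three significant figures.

L ≈ 1.01 mH

A = 961 mm² = 9.610×10^-4 m².
For a long solenoid, L = μ₀N²A/ℓ.
L = (4π×10⁻⁷)(827)²(9.610×10^-4)/(0.82 m) = 1.007×10^-3 H.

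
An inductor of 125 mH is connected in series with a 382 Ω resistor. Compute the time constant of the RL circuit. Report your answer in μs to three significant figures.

τ ≈ 327 μs

τ = L/R = (0.125 H)/(382 Ω) = 3.272×10^-4 s.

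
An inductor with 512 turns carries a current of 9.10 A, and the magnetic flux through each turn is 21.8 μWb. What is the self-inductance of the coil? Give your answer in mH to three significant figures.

Self-inductance is defined by L = NΦ_B/I (flux linkage over current).
L = (512)(2.180×10^-5 Wb)/(9.10 A) = 1.227×10^-3 H.

L ≈ 1.23 mH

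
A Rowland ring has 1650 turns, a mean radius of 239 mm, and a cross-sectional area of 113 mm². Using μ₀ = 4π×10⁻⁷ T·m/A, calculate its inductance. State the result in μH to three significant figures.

L ≈ 257 μH

For a thin toroid, L = μ₀N²A/(2πR).
L = (4π×10⁻⁷)(1650)²(1.130×10^-4) / (2π×0.239 m) = 2.574×10^-4 H.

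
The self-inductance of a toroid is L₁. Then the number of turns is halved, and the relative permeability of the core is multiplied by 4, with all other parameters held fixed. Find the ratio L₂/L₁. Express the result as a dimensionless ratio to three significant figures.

L₂/L₁ = 1.00

For a toroid, L ∝ μᵣN²A/R.
L₂/L₁ = (0.5)^2 × (4) = 1.00.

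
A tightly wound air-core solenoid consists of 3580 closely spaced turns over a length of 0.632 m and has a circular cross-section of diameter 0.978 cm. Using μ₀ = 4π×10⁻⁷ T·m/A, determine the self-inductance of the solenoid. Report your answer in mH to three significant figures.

A = π(d/2)² = π(4.890×10^-3 m)² = 7.512×10^-5 m².
For a long solenoid, L = μ₀N²A/ℓ.
L = (4π×10⁻⁷)(3580)²(7.512×10^-5)/(0.632 m) = 1.914×10^-3 H.

L ≈ 1.91 mH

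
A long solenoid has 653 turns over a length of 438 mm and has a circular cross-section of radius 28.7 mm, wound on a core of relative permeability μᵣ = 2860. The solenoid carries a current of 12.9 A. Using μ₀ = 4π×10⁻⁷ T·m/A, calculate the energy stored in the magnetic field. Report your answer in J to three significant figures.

U ≈ 753 J

A = πr² = π(2.870×10^-2 m)² = 2.588×10^-3 m².
L = μ₀μᵣN²A/ℓ = (4π×10⁻⁷)(2860)(653)²(2.588×10^-3)/(0.438) = 9.054 H.
U = ½LI² = ½(9.054)(12.9)² = 753.3 J.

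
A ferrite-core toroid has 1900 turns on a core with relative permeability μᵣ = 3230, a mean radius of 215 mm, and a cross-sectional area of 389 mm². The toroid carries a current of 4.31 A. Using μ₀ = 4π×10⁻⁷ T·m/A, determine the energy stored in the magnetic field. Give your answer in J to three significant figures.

L = μ₀μᵣN²A/(2πR) = (4π×10⁻⁷)(3230)(1900)²(3.890×10^-4)/(2π×0.215) = 4.219 H.
U = ½LI² = ½(4.219)(4.31)² = 39.19 J.

U ≈ 39.2 J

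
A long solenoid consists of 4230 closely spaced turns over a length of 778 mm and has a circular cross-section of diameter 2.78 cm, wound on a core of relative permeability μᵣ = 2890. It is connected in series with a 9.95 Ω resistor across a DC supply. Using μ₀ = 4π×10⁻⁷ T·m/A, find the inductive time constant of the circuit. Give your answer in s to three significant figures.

A = π(d/2)² = π(1.390×10^-2 m)² = 6.070×10^-4 m².
L = μ₀μᵣN²A/ℓ = (4π×10⁻⁷)(2890)(4230)²(6.070×10^-4)/(0.778) = 50.7 H.
τ = L/R = (50.7)/(9.95) = 5.095 s.

τ ≈ 5.10 s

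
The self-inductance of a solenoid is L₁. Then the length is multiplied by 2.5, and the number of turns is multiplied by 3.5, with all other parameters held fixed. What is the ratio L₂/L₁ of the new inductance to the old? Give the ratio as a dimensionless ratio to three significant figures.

For a solenoid, L ∝ μᵣN²A/ℓ.
L₂/L₁ = (2.5)^-1 × (3.5)^2 = 4.90.

L₂/L₁ = 4.90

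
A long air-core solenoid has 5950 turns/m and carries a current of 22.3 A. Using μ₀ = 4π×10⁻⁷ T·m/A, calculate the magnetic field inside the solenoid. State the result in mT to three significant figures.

B ≈ 167 mT

Inside a long solenoid, B = μ₀nI.
B = (4π×10⁻⁷)(5.950×10^3 m⁻¹)(22.3 A) = 0.1667 T.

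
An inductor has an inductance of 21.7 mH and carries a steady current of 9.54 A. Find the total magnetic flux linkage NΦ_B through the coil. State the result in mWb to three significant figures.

NΦ_B ≈ 207 mWb

From L = NΦ_B/I, the flux linkage is NΦ_B = LI.
NΦ_B = (2.170×10^-2 H)(9.54 A) = 0.207 Wb.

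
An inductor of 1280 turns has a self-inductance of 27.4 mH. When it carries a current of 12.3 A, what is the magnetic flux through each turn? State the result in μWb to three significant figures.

From L = NΦ_B/I, the flux per turn is Φ_B = LI/N.
Φ_B = (2.740×10^-2 H)(12.3 A)/1280 = 2.633×10^-4 Wb.

Φ_B ≈ 263 μWb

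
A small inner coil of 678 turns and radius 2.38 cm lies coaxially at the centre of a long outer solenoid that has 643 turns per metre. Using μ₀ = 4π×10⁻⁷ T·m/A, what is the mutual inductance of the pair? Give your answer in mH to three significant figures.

M ≈ 0.975 mH

The outer solenoid produces a uniform field B₁ = μ₀n₁I₁ across the inner coil,
so the flux linkage is N₂Φ = N₂B₁A₂ = μ₀n₁N₂A₂·I₁, giving M = μ₀n₁N₂A₂.
A₂ = πr² = π(2.380×10^-2 m)² = 1.780×10^-3 m².
M = (4π×10⁻⁷)(643)(678)(1.780×10^-3) = 9.749×10^-4 H.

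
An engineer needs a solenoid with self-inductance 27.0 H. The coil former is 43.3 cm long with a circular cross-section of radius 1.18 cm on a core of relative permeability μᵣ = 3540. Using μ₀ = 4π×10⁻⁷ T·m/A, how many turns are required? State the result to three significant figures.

A = πr² = π(1.180×10^-2 m)² = 4.374×10^-4 m².
From L = μ₀μᵣN²A/ℓ, N = √(Lℓ / (μ₀μᵣA)).
N = √[(27)(0.433) / ((4π×10⁻⁷)(3540)×4.374×10^-4)] = √(6.008×10^6) ≈ 2451.1.

N ≈ 2450 turns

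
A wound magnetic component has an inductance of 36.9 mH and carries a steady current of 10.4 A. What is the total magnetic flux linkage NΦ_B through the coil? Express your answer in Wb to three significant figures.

From L = NΦ_B/I, the flux linkage is NΦ_B = LI.
NΦ_B = (3.690×10^-2 H)(10.4 A) = 0.3838 Wb.

NΦ_B ≈ 0.384 Wb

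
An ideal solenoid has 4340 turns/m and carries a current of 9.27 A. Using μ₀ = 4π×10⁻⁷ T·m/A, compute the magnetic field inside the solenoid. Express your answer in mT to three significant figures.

Inside a long solenoid, B = μ₀nI.
B = (4π×10⁻⁷)(4.340×10^3 m⁻¹)(9.27 A) = 5.056×10^-2 T.

B ≈ 50.6 mT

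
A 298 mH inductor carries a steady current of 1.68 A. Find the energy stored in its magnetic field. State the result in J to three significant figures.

U ≈ 0.421 J

Stored magnetic energy: U = ½LI².
U = ½(0.298 H)(1.68 A)² = 0.4205 J.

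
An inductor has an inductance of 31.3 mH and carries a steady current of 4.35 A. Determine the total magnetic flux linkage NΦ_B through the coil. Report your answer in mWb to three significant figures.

NΦ_B ≈ 136 mWb

From L = NΦ_B/I, the flux linkage is NΦ_B = LI.
NΦ_B = (3.130×10^-2 H)(4.35 A) = 0.1362 Wb.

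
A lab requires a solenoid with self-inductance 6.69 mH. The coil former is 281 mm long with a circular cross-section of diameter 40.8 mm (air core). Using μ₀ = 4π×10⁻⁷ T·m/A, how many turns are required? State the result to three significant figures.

N ≈ 1070 turns

A = π(d/2)² = π(2.040×10^-2 m)² = 1.307×10^-3 m².
From L = μ₀N²A/ℓ, N = √(Lℓ / (μ₀A)).
N = √[(6.690×10^-3)(0.281) / ((4π×10⁻⁷)×1.307×10^-3)] = √(1.144×10^6) ≈ 1069.7.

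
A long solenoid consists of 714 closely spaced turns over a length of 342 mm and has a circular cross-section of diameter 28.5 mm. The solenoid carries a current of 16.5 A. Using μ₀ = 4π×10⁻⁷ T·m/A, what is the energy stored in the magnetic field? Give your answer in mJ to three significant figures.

U ≈ 163 mJ

A = π(d/2)² = π(1.425×10^-2 m)² = 6.379×10^-4 m².
L = μ₀N²A/ℓ = (4π×10⁻⁷)(714)²(6.379×10^-4)/(0.342) = 1.19498×10^-3 H.
U = ½LI² = ½(1.19498×10^-3)(16.5)² = 0.1627 J.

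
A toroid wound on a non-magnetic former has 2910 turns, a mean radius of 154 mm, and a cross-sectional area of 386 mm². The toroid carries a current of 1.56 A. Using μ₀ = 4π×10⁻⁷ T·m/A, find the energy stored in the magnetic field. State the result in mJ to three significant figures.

U ≈ 5.17 mJ

L = μ₀N²A/(2πR) = (4π×10⁻⁷)(2910)²(3.860×10^-4)/(2π×0.154) = 4.245×10^-3 H.
U = ½LI² = ½(4.245×10^-3)(1.56)² = 5.165×10^-3 J.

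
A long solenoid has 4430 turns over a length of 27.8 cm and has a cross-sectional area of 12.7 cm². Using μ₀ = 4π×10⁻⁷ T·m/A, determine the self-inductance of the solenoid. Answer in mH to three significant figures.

L ≈ 113 mH

A = 12.7 cm² = 1.270×10^-3 m².
For a long solenoid, L = μ₀N²A/ℓ.
L = (4π×10⁻⁷)(4430)²(1.270×10^-3)/(0.278 m) = 0.1127 H.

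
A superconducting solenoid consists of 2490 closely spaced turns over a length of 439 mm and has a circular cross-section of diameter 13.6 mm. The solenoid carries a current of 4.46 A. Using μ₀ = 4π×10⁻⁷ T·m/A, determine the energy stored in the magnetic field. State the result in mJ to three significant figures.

U ≈ 25.6 mJ

A = π(d/2)² = π(6.800×10^-3 m)² = 1.453×10^-4 m².
L = μ₀N²A/ℓ = (4π×10⁻⁷)(2490)²(1.453×10^-4)/(0.439) = 2.578×10^-3 H.
U = ½LI² = ½(2.578×10^-3)(4.46)² = 2.564×10^-2 J.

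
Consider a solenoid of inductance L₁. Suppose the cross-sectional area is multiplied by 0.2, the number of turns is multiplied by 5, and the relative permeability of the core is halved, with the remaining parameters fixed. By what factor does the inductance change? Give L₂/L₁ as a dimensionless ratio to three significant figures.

For a solenoid, L ∝ μᵣN²A/ℓ.
L₂/L₁ = (0.2) × (5)^2 × (0.5) = 2.50.

L₂/L₁ = 2.50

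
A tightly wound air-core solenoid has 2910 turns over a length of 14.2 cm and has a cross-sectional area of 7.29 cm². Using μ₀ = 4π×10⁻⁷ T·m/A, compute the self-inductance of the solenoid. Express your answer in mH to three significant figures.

L ≈ 54.6 mH

A = 7.29 cm² = 7.290×10^-4 m².
For a long solenoid, L = μ₀N²A/ℓ.
L = (4π×10⁻⁷)(2910)²(7.290×10^-4)/(0.142 m) = 5.463×10^-2 H.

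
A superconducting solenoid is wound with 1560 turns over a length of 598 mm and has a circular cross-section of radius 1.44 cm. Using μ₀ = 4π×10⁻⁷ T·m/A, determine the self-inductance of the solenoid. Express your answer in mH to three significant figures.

A = πr² = π(1.440×10^-2 m)² = 6.514×10^-4 m².
For a long solenoid, L = μ₀N²A/ℓ.
L = (4π×10⁻⁷)(1560)²(6.514×10^-4)/(0.598 m) = 3.331×10^-3 H.

L ≈ 3.33 mH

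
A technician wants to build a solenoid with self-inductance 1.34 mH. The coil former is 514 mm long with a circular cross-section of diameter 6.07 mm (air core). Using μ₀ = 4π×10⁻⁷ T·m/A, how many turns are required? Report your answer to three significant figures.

A = π(d/2)² = π(3.035×10^-3 m)² = 2.894×10^-5 m².
From L = μ₀N²A/ℓ, N = √(Lℓ / (μ₀A)).
N = √[(1.340×10^-3)(0.514) / ((4π×10⁻⁷)×2.894×10^-5)] = √(1.894×10^7) ≈ 4352.1.

N ≈ 4350 turns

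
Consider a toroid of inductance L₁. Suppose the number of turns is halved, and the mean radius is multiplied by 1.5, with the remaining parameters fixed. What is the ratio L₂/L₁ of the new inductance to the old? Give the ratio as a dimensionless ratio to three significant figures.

For a toroid, L ∝ μᵣN²A/R.
L₂/L₁ = (0.5)^2 × (1.5)^-1 = 0.167.

L₂/L₁ = 0.167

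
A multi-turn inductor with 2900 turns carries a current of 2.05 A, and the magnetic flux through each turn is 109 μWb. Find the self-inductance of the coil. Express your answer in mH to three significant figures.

L ≈ 154 mH

Self-inductance is defined by L = NΦ_B/I (flux linkage over current).
L = (2900)(1.090×10^-4 Wb)/(2.05 A) = 0.1542 H.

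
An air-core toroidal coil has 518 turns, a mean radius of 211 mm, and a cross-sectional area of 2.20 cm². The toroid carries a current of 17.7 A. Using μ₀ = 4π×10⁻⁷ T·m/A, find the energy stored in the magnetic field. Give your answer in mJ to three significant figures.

U ≈ 8.76 mJ

L = μ₀N²A/(2πR) = (4π×10⁻⁷)(518)²(2.200×10^-4)/(2π×0.211) = 5.595×10^-5 H.
U = ½LI² = ½(5.595×10^-5)(17.7)² = 8.7649×10^-3 J.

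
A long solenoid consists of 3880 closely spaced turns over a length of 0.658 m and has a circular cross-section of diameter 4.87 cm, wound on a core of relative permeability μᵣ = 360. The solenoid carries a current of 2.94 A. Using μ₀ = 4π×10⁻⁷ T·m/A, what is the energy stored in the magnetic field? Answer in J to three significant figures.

U ≈ 83.3 J

A = π(d/2)² = π(2.435×10^-2 m)² = 1.863×10^-3 m².
L = μ₀μᵣN²A/ℓ = (4π×10⁻⁷)(360)(3880)²(1.863×10^-3)/(0.658) = 19.28 H.
U = ½LI² = ½(19.28)(2.94)² = 83.32 J.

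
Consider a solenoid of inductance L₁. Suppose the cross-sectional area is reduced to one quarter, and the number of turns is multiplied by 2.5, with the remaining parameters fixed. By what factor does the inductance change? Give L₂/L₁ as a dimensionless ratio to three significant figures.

For a solenoid, L ∝ μᵣN²A/ℓ.
L₂/L₁ = (0.25) × (2.5)^2 = 1.56.

L₂/L₁ = 1.56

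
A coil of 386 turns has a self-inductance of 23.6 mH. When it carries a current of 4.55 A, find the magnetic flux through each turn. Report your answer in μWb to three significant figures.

Φ_B ≈ 278 μWb

From L = NΦ_B/I, the flux per turn is Φ_B = LI/N.
Φ_B = (2.360×10^-2 H)(4.55 A)/386 = 2.782×10^-4 Wb.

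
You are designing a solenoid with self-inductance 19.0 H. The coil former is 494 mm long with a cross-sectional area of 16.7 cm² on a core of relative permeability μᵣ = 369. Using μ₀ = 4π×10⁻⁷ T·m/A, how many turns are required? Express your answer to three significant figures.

N ≈ 3480 turns

A = 16.7 cm² = 1.670×10^-3 m².
From L = μ₀μᵣN²A/ℓ, N = √(Lℓ / (μ₀μᵣA)).
N = √[(19)(0.494) / ((4π×10⁻⁷)(369)×1.670×10^-3)] = √(1.212×10^7) ≈ 3481.5.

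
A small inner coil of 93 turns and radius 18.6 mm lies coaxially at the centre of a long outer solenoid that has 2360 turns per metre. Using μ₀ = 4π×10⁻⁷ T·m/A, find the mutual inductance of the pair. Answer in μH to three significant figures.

The outer solenoid produces a uniform field B₁ = μ₀n₁I₁ across the inner coil,
so the flux linkage is N₂Φ = N₂B₁A₂ = μ₀n₁N₂A₂·I₁, giving M = μ₀n₁N₂A₂.
A₂ = πr² = π(1.860×10^-2 m)² = 1.087×10^-3 m².
M = (4π×10⁻⁷)(2360)(93)(1.087×10^-3) = 2.998×10^-4 H.

M ≈ 300 μH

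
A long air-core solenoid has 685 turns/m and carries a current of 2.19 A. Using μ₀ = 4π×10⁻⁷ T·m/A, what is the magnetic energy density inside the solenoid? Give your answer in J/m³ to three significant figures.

u ≈ 1.41 J/m³

B = μ₀nI = (4π×10⁻⁷)(685)(2.19) = 1.885×10^-3 T.
u = B²/(2μ₀) = (1.885×10^-3)²/(2×4π×10⁻⁷) = 1.414 J/m³.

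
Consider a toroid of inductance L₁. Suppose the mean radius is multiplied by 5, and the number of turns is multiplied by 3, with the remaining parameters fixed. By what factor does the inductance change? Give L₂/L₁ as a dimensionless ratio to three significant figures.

For a toroid, L ∝ μᵣN²A/R.
L₂/L₁ = (5)^-1 × (3)^2 = 1.80.

L₂/L₁ = 1.80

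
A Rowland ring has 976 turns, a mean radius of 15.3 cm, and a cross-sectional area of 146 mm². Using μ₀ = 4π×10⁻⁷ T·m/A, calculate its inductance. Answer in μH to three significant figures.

For a thin toroid, L = μ₀N²A/(2πR).
L = (4π×10⁻⁷)(976)²(1.460×10^-4) / (2π×0.153 m) = 1.818×10^-4 H.

L ≈ 182 μH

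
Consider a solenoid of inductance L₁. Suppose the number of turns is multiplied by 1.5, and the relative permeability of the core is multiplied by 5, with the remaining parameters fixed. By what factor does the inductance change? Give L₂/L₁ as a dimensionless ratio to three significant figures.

L₂/L₁ = 11.3

For a solenoid, L ∝ μᵣN²A/ℓ.
L₂/L₁ = (1.5)^2 × (5) = 11.3.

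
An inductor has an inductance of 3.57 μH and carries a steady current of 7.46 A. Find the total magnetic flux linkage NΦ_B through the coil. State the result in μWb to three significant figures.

From L = NΦ_B/I, the flux linkage is NΦ_B = LI.
NΦ_B = (3.570×10^-6 H)(7.46 A) = 2.663×10^-5 Wb.

NΦ_B ≈ 26.6 μWb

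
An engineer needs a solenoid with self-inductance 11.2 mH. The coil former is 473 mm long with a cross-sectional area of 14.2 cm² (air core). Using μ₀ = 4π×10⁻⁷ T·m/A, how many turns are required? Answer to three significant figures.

N ≈ 1720 turns

A = 14.2 cm² = 1.420×10^-3 m².
From L = μ₀N²A/ℓ, N = √(Lℓ / (μ₀A)).
N = √[(1.120×10^-2)(0.473) / ((4π×10⁻⁷)×1.420×10^-3)] = √(2.969×10^6) ≈ 1723.0.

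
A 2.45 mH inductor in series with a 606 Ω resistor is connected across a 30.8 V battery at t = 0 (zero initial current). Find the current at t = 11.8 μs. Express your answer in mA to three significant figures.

τ = L/R = 2.450×10^-3/606 = 4.043×10^-6 s; final current I_∞ = ε/R = 30.8/606 = 5.083×10^-2 A.
I(t) = I_∞(1 − e^(−t/τ)) with t/τ = 2.919.
I = (5.083×10^-2)(1 − e^(−2.919)) = 4.808×10^-2 A.

I ≈ 48.1 mA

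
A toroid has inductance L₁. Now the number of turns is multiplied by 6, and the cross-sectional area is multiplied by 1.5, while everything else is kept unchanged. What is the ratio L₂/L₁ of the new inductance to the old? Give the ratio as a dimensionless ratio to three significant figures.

L₂/L₁ = 54.0

For a toroid, L ∝ μᵣN²A/R.
L₂/L₁ = (6)^2 × (1.5) = 54.0.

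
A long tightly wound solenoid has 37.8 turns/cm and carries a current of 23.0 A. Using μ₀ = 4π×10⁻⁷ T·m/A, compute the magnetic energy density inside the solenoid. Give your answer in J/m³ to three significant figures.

B = μ₀nI = (4π×10⁻⁷)(3.780×10^3)(23.0) = 0.1093 T.
u = B²/(2μ₀) = (0.1093)²/(2×4π×10⁻⁷) = 4.749×10^3 J/m³.

u ≈ 4750 J/m³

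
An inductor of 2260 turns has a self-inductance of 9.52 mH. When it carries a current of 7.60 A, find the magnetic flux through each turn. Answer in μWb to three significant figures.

Φ_B ≈ 32.0 μWb

From L = NΦ_B/I, the flux per turn is Φ_B = LI/N.
Φ_B = (9.520×10^-3 H)(7.60 A)/2260 = 3.201×10^-5 Wb.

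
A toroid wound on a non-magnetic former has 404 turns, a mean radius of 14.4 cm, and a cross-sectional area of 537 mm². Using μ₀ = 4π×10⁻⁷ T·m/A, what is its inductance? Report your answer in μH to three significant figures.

L ≈ 122 μH

For a thin toroid, L = μ₀N²A/(2πR).
L = (4π×10⁻⁷)(404)²(5.370×10^-4) / (2π×0.144 m) = 1.217×10^-4 H.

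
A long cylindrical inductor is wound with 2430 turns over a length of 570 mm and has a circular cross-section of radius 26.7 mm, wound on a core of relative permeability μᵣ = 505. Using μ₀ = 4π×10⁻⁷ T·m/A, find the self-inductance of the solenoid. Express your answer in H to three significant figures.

A = πr² = π(2.670×10^-2 m)² = 2.240×10^-3 m².
For a long solenoid, L = μ₀μᵣN²A/ℓ.
L = (4π×10⁻⁷)(505)(2430)²(2.240×10^-3)/(0.57 m) = 14.72 H.

L ≈ 14.7 H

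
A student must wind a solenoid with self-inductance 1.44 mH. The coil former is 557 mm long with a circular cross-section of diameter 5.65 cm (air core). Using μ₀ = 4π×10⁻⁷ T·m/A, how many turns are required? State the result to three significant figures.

N ≈ 505 turns

A = π(d/2)² = π(2.825×10^-2 m)² = 2.507×10^-3 m².
From L = μ₀N²A/ℓ, N = √(Lℓ / (μ₀A)).
N = √[(1.440×10^-3)(0.557) / ((4π×10⁻⁷)×2.507×10^-3)] = √(2.546×10^5) ≈ 504.6.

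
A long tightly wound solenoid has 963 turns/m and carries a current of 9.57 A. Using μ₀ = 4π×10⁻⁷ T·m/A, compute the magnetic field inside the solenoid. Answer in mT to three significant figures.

B ≈ 11.6 mT

Inside a long solenoid, B = μ₀nI.
B = (4π×10⁻⁷)(963 m⁻¹)(9.57 A) = 1.158×10^-2 T.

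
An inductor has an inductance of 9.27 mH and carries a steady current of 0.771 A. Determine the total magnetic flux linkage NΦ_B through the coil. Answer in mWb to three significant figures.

NΦ_B ≈ 7.15 mWb

From L = NΦ_B/I, the flux linkage is NΦ_B = LI.
NΦ_B = (9.270×10^-3 H)(0.771 A) = 7.147×10^-3 Wb.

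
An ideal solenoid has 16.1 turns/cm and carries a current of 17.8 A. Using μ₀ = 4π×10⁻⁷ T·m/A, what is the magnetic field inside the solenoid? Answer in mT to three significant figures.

B ≈ 36.0 mT

Inside a long solenoid, B = μ₀nI.
B = (4π×10⁻⁷)(1.610×10^3 m⁻¹)(17.8 A) = 3.601×10^-2 T.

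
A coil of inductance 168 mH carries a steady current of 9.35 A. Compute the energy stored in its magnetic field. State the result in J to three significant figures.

Stored magnetic energy: U = ½LI².
U = ½(0.168 H)(9.35 A)² = 7.343 J.

U ≈ 7.34 J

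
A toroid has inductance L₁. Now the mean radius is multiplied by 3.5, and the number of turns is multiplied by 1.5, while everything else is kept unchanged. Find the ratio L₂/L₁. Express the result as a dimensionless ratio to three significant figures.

For a toroid, L ∝ μᵣN²A/R.
L₂/L₁ = (3.5)^-1 × (1.5)^2 = 0.643.

L₂/L₁ = 0.643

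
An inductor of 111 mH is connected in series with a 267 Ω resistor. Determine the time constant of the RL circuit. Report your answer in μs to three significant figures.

τ ≈ 416 μs

τ = L/R = (0.111 H)/(267 Ω) = 4.157×10^-4 s.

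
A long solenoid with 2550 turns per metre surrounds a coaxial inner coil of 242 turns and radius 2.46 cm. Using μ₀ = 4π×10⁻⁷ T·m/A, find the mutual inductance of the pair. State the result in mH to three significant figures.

M ≈ 1.47 mH

The outer solenoid produces a uniform field B₁ = μ₀n₁I₁ across the inner coil,
so the flux linkage is N₂Φ = N₂B₁A₂ = μ₀n₁N₂A₂·I₁, giving M = μ₀n₁N₂A₂.
A₂ = πr² = π(2.460×10^-2 m)² = 1.901×10^-3 m².
M = (4π×10⁻⁷)(2550)(242)(1.901×10^-3) = 1.474×10^-3 H.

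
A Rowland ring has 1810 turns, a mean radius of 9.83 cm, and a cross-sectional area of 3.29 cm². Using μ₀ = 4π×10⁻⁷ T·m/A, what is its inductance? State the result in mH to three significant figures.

L ≈ 2.19 mH

For a thin toroid, L = μ₀N²A/(2πR).
L = (4π×10⁻⁷)(1810)²(3.290×10^-4) / (2π×9.830×10^-2 m) = 2.193×10^-3 H.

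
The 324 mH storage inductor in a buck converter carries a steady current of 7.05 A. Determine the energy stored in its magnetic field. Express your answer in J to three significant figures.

Stored magnetic energy: U = ½LI².
U = ½(0.324 H)(7.05 A)² = 8.052 J.

U ≈ 8.05 J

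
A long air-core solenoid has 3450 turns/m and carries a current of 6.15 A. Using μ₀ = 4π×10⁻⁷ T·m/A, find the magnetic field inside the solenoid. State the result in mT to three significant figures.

B ≈ 26.7 mT

Inside a long solenoid, B = μ₀nI.
B = (4π×10⁻⁷)(3.450×10^3 m⁻¹)(6.15 A) = 2.666×10^-2 T.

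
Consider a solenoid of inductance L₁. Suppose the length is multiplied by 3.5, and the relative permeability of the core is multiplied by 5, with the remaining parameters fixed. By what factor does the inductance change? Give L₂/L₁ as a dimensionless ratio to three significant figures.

L₂/L₁ = 1.43

For a solenoid, L ∝ μᵣN²A/ℓ.
L₂/L₁ = (3.5)^-1 × (5) = 1.43.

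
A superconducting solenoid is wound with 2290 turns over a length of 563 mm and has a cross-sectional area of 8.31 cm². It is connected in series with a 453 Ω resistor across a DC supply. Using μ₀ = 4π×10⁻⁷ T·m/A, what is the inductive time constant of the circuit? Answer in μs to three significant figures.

A = 8.31 cm² = 8.310×10^-4 m².
L = μ₀N²A/ℓ = (4π×10⁻⁷)(2290)²(8.310×10^-4)/(0.563) = 9.727×10^-3 H.
τ = L/R = (9.727×10^-3)/(453) = 2.147×10^-5 s.

τ ≈ 21.5 μs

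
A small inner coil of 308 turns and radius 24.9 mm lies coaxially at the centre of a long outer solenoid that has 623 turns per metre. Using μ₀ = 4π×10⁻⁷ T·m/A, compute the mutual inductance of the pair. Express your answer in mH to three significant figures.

M ≈ 0.470 mH

The outer solenoid produces a uniform field B₁ = μ₀n₁I₁ across the inner coil,
so the flux linkage is N₂Φ = N₂B₁A₂ = μ₀n₁N₂A₂·I₁, giving M = μ₀n₁N₂A₂.
A₂ = πr² = π(2.490×10^-2 m)² = 1.948×10^-3 m².
M = (4π×10⁻⁷)(623)(308)(1.948×10^-3) = 4.697×10^-4 H.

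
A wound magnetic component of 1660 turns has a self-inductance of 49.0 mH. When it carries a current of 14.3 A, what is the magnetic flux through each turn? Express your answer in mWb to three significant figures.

Φ_B ≈ 0.422 mWb

From L = NΦ_B/I, the flux per turn is Φ_B = LI/N.
Φ_B = (4.900×10^-2 H)(14.3 A)/1660 = 4.221×10^-4 Wb.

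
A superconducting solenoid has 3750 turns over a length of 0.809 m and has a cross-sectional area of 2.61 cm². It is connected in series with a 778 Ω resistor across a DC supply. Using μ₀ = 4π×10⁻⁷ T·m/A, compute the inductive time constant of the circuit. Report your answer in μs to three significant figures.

A = 2.61 cm² = 2.610×10^-4 m².
L = μ₀N²A/ℓ = (4π×10⁻⁷)(3750)²(2.610×10^-4)/(0.809) = 5.701×10^-3 H.
τ = L/R = (5.701×10^-3)/(778) = 7.328×10^-6 s.

τ ≈ 7.33 μs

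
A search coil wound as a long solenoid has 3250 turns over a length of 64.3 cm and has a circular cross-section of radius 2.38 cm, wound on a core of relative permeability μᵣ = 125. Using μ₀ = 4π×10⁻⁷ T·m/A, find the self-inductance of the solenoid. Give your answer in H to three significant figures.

A = πr² = π(2.380×10^-2 m)² = 1.780×10^-3 m².
For a long solenoid, L = μ₀μᵣN²A/ℓ.
L = (4π×10⁻⁷)(125)(3250)²(1.780×10^-3)/(0.643 m) = 4.592 H.

L ≈ 4.59 H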